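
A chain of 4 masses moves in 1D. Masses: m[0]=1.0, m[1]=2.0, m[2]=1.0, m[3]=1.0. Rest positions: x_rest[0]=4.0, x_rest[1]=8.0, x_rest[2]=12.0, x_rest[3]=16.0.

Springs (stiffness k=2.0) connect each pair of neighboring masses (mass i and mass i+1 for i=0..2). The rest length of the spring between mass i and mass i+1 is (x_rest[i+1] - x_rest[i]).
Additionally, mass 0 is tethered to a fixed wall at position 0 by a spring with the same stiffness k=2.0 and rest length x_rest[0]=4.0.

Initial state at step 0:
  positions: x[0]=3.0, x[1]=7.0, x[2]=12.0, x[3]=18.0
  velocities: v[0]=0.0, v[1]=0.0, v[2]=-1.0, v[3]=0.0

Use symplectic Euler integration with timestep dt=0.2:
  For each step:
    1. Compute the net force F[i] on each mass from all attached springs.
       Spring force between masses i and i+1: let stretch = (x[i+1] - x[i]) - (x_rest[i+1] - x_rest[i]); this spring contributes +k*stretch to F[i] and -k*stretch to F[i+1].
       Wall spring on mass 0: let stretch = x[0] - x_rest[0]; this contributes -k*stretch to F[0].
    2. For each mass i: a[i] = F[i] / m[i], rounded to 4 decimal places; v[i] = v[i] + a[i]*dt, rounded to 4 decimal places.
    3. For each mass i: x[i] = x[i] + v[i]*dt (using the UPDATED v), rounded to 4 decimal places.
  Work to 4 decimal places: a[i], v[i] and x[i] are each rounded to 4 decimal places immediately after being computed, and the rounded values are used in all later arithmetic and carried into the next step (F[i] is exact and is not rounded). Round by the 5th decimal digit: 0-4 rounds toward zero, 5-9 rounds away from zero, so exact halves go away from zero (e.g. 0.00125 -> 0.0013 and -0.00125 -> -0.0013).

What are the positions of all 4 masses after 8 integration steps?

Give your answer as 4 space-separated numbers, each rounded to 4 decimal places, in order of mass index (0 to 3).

Answer: 4.4229 8.2609 11.8825 14.4140

Derivation:
Step 0: x=[3.0000 7.0000 12.0000 18.0000] v=[0.0000 0.0000 -1.0000 0.0000]
Step 1: x=[3.0800 7.0400 11.8800 17.8400] v=[0.4000 0.2000 -0.6000 -0.8000]
Step 2: x=[3.2304 7.1152 11.8496 17.5232] v=[0.7520 0.3760 -0.1520 -1.5840]
Step 3: x=[3.4332 7.2244 11.8943 17.0725] v=[1.0138 0.5459 0.2237 -2.2534]
Step 4: x=[3.6646 7.3687 11.9797 16.5276] v=[1.1570 0.7216 0.4270 -2.7247]
Step 5: x=[3.8992 7.5493 12.0601 15.9388] v=[1.1728 0.9030 0.4018 -2.9439]
Step 6: x=[4.1138 7.7643 12.0899 15.3597] v=[1.0732 1.0751 0.1490 -2.8954]
Step 7: x=[4.2914 8.0063 12.0352 14.8390] v=[0.8879 1.2101 -0.2733 -2.6033]
Step 8: x=[4.4229 8.2609 11.8825 14.4140] v=[0.6573 1.2729 -0.7633 -2.1248]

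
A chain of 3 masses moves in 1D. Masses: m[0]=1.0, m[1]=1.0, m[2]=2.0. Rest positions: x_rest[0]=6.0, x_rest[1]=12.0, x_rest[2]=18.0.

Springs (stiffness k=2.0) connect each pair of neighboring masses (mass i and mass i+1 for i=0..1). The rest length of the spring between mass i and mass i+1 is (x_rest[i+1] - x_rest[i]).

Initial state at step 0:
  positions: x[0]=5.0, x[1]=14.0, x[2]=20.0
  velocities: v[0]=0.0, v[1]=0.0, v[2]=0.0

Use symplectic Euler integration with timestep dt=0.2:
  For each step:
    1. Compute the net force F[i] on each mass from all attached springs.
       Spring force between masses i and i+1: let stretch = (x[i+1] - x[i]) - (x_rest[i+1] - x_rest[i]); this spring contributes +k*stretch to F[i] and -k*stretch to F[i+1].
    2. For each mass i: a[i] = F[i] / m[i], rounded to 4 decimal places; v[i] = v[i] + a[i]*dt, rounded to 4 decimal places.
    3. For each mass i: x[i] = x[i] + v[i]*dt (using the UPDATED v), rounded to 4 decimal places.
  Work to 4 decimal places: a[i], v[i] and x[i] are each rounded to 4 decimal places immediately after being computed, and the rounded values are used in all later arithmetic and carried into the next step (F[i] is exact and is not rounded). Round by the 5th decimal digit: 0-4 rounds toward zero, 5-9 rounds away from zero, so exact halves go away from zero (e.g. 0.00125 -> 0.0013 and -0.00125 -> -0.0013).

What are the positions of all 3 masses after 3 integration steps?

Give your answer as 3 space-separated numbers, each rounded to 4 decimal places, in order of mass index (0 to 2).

Answer: 6.2557 12.8349 19.9547

Derivation:
Step 0: x=[5.0000 14.0000 20.0000] v=[0.0000 0.0000 0.0000]
Step 1: x=[5.2400 13.7600 20.0000] v=[1.2000 -1.2000 0.0000]
Step 2: x=[5.6816 13.3376 19.9904] v=[2.2080 -2.1120 -0.0480]
Step 3: x=[6.2557 12.8349 19.9547] v=[2.8704 -2.5133 -0.1786]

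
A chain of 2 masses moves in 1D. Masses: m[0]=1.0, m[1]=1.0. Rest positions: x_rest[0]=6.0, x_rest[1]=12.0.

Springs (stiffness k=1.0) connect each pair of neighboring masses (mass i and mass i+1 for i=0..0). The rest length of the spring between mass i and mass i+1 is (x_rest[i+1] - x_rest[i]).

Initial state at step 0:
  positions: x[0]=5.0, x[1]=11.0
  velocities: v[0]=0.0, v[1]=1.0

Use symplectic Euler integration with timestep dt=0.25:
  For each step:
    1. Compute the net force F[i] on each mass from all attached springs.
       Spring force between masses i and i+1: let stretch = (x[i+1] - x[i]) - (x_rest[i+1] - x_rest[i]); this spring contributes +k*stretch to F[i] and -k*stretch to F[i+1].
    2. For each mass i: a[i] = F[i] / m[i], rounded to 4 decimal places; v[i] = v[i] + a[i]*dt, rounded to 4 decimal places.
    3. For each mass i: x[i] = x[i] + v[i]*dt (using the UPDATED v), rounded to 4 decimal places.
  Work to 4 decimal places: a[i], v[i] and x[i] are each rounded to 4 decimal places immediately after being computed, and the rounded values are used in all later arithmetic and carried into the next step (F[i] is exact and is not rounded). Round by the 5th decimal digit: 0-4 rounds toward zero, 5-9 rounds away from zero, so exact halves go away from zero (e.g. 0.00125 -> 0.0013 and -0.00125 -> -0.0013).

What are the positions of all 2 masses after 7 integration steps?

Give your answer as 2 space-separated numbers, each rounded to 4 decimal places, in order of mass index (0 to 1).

Step 0: x=[5.0000 11.0000] v=[0.0000 1.0000]
Step 1: x=[5.0000 11.2500] v=[0.0000 1.0000]
Step 2: x=[5.0156 11.4844] v=[0.0625 0.9375]
Step 3: x=[5.0605 11.6895] v=[0.1797 0.8203]
Step 4: x=[5.1448 11.8553] v=[0.3370 0.6631]
Step 5: x=[5.2735 11.9767] v=[0.5146 0.4855]
Step 6: x=[5.4461 12.0541] v=[0.6904 0.3097]
Step 7: x=[5.6567 12.0935] v=[0.8424 0.1577]

Answer: 5.6567 12.0935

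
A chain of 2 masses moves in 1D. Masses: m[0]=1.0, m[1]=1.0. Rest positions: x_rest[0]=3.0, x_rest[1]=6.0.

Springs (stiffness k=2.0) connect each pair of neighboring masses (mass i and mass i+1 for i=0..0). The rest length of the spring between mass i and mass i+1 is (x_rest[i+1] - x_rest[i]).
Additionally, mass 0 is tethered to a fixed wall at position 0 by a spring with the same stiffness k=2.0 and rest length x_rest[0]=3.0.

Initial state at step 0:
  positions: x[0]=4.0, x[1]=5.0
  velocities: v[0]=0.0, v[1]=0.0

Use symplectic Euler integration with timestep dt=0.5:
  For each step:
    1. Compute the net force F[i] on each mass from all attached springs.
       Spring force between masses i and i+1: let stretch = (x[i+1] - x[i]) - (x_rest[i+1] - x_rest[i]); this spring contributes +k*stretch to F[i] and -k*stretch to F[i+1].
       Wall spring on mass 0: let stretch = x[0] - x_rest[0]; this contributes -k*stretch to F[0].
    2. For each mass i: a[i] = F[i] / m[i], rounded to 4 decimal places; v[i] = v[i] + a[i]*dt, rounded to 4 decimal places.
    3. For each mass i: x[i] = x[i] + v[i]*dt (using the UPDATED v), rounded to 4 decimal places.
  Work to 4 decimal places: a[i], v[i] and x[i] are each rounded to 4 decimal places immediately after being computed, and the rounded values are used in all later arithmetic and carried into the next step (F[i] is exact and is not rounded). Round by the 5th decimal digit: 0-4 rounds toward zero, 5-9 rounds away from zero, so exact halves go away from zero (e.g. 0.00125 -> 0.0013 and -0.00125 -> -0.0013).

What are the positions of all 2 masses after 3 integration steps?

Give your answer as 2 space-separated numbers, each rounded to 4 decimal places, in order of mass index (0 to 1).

Answer: 2.3750 6.3750

Derivation:
Step 0: x=[4.0000 5.0000] v=[0.0000 0.0000]
Step 1: x=[2.5000 6.0000] v=[-3.0000 2.0000]
Step 2: x=[1.5000 6.7500] v=[-2.0000 1.5000]
Step 3: x=[2.3750 6.3750] v=[1.7500 -0.7500]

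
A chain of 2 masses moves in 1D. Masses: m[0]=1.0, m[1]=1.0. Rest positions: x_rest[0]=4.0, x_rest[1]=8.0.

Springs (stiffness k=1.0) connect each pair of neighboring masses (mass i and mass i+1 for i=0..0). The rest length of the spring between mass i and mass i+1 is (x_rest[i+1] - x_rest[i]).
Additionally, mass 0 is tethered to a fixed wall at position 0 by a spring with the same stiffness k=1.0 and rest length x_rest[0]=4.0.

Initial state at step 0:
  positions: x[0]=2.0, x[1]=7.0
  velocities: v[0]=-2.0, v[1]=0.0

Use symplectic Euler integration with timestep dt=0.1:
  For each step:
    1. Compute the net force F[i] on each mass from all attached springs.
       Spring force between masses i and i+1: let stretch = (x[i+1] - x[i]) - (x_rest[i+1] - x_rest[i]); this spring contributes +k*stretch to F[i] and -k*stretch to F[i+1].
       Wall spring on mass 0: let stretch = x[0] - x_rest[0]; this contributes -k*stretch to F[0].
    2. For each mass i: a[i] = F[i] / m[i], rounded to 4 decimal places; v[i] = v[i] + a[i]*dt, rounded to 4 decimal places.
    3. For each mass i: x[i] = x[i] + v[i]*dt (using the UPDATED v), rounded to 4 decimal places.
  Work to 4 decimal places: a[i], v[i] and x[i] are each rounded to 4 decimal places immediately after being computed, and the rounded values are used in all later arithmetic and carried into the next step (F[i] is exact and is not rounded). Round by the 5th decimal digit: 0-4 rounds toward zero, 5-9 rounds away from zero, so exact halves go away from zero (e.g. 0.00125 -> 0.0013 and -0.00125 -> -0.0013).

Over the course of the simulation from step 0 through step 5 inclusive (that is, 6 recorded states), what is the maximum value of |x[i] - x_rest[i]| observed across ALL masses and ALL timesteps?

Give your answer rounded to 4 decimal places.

Answer: 2.4961

Derivation:
Step 0: x=[2.0000 7.0000] v=[-2.0000 0.0000]
Step 1: x=[1.8300 6.9900] v=[-1.7000 -0.1000]
Step 2: x=[1.6933 6.9684] v=[-1.3670 -0.2160]
Step 3: x=[1.5924 6.9341] v=[-1.0088 -0.3435]
Step 4: x=[1.5290 6.8863] v=[-0.6339 -0.4777]
Step 5: x=[1.5039 6.8250] v=[-0.2511 -0.6134]
Max displacement = 2.4961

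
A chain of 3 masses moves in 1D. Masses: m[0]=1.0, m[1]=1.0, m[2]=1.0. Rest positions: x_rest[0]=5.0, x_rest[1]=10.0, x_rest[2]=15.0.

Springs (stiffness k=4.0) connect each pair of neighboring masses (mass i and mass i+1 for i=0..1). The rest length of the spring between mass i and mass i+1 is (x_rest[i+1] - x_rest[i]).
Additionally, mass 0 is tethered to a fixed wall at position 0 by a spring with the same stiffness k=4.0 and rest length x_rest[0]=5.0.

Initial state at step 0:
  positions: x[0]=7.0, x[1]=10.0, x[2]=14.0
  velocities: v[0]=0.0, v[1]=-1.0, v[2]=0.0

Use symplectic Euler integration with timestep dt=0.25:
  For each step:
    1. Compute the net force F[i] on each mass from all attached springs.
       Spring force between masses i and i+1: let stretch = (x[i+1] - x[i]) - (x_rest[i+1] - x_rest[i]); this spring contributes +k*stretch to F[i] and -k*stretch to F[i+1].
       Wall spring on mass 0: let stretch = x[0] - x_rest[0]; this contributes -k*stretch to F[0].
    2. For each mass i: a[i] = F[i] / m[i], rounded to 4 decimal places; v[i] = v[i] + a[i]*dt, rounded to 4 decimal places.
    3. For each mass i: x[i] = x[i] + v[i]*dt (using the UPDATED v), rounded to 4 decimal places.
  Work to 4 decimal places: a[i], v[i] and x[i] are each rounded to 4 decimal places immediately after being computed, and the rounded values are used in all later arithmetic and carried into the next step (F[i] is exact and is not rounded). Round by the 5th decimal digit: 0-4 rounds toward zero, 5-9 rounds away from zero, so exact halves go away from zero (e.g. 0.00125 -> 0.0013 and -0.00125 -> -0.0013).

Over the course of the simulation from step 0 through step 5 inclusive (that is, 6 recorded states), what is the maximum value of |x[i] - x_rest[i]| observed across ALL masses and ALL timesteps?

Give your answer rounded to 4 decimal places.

Answer: 2.1289

Derivation:
Step 0: x=[7.0000 10.0000 14.0000] v=[0.0000 -1.0000 0.0000]
Step 1: x=[6.0000 10.0000 14.2500] v=[-4.0000 0.0000 1.0000]
Step 2: x=[4.5000 10.0625 14.6875] v=[-6.0000 0.2500 1.7500]
Step 3: x=[3.2656 9.8906 15.2188] v=[-4.9375 -0.6875 2.1250]
Step 4: x=[2.8711 9.3945 15.6680] v=[-1.5781 -1.9843 1.7968]
Step 5: x=[3.3897 8.8360 15.7988] v=[2.0742 -2.2342 0.5233]
Max displacement = 2.1289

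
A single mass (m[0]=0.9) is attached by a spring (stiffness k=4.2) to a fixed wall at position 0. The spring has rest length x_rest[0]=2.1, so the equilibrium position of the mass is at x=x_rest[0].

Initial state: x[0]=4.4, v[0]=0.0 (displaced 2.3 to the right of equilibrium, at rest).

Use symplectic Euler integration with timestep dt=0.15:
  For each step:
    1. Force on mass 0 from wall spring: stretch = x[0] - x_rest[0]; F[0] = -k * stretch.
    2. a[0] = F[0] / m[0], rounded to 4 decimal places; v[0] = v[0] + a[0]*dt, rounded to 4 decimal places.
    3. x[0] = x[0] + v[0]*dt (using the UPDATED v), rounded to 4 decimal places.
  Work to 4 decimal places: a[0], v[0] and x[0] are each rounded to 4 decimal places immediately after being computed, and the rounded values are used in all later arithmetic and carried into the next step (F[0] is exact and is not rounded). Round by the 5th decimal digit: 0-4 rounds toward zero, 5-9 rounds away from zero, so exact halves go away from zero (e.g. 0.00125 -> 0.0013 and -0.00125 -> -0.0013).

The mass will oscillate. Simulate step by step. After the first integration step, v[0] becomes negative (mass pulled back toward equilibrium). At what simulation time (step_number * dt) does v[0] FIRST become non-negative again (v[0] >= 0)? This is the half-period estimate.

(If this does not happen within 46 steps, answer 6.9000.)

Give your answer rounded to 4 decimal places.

Step 0: x=[4.4000] v=[0.0000]
Step 1: x=[4.1585] v=[-1.6100]
Step 2: x=[3.7009] v=[-3.0509]
Step 3: x=[3.0752] v=[-4.1715]
Step 4: x=[2.3471] v=[-4.8541]
Step 5: x=[1.5930] v=[-5.0271]
Step 6: x=[0.8922] v=[-4.6722]
Step 7: x=[0.3182] v=[-3.8267]
Step 8: x=[-0.0687] v=[-2.5794]
Step 9: x=[-0.2279] v=[-1.0613]
Step 10: x=[-0.1427] v=[0.5682]
First v>=0 after going negative at step 10, time=1.5000

Answer: 1.5000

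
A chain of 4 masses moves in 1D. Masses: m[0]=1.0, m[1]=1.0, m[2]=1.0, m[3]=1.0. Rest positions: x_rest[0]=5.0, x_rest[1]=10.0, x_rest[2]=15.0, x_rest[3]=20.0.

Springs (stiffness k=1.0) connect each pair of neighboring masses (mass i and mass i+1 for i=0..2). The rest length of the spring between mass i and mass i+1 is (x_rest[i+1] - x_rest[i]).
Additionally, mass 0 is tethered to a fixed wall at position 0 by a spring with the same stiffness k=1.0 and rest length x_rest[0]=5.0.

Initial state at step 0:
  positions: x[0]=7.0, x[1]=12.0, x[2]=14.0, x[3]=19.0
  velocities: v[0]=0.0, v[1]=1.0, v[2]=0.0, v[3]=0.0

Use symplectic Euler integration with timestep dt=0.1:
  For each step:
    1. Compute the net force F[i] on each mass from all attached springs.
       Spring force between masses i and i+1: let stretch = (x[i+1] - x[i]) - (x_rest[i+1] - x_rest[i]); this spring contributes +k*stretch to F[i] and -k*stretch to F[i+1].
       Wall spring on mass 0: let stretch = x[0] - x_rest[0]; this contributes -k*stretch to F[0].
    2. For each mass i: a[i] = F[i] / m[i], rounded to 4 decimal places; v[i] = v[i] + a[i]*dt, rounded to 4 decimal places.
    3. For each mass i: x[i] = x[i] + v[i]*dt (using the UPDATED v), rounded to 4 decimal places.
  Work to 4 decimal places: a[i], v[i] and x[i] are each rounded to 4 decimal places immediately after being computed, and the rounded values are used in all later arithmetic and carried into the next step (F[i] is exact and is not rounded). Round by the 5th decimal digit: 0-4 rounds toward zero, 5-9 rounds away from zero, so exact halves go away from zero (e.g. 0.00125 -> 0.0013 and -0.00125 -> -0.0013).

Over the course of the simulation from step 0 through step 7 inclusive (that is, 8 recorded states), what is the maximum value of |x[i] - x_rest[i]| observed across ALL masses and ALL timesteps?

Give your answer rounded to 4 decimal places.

Answer: 2.1155

Derivation:
Step 0: x=[7.0000 12.0000 14.0000 19.0000] v=[0.0000 1.0000 0.0000 0.0000]
Step 1: x=[6.9800 12.0700 14.0300 19.0000] v=[-0.2000 0.7000 0.3000 0.0000]
Step 2: x=[6.9411 12.1087 14.0901 19.0003] v=[-0.3890 0.3870 0.6010 0.0030]
Step 3: x=[6.8845 12.1155 14.1795 19.0015] v=[-0.5664 0.0684 0.8939 0.0120]
Step 4: x=[6.8113 12.0907 14.2965 19.0045] v=[-0.7318 -0.2483 1.1697 0.0298]
Step 5: x=[6.7228 12.0351 14.4385 19.0104] v=[-0.8850 -0.5557 1.4199 0.0590]
Step 6: x=[6.6202 11.9504 14.6022 19.0206] v=[-1.0261 -0.8466 1.6368 0.1018]
Step 7: x=[6.5047 11.8390 14.7836 19.0366] v=[-1.1551 -1.1144 1.8135 0.1600]
Max displacement = 2.1155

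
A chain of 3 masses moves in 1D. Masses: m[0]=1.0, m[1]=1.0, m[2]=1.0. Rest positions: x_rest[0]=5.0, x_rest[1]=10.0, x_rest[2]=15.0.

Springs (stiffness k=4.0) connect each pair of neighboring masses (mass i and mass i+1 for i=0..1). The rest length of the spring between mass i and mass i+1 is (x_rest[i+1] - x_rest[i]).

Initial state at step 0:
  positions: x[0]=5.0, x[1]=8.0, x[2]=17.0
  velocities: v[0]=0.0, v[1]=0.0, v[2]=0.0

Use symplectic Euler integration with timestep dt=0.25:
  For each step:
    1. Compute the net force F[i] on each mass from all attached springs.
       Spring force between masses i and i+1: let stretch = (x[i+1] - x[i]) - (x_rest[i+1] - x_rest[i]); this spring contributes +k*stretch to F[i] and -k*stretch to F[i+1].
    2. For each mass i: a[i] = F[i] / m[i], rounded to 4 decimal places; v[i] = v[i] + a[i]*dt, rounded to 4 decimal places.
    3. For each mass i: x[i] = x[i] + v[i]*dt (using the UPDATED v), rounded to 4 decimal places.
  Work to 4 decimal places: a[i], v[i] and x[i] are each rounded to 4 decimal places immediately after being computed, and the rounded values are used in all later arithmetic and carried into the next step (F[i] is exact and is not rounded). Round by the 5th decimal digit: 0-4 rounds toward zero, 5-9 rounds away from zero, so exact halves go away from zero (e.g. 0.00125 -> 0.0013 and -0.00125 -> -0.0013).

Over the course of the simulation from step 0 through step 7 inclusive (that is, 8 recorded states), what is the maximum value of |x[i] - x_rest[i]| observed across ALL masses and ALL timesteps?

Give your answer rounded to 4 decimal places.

Answer: 2.2188

Derivation:
Step 0: x=[5.0000 8.0000 17.0000] v=[0.0000 0.0000 0.0000]
Step 1: x=[4.5000 9.5000 16.0000] v=[-2.0000 6.0000 -4.0000]
Step 2: x=[4.0000 11.3750 14.6250] v=[-2.0000 7.5000 -5.5000]
Step 3: x=[4.0938 12.2188 13.6875] v=[0.3750 3.3750 -3.7500]
Step 4: x=[4.9688 11.3985 13.6328] v=[3.5000 -3.2813 -0.2187]
Step 5: x=[6.2012 9.5293 14.2696] v=[4.9297 -7.4767 2.5470]
Step 6: x=[7.0157 8.0132 14.9713] v=[3.2578 -6.0645 2.8067]
Step 7: x=[6.8295 7.9872 15.1835] v=[-0.7447 -0.1039 0.8486]
Max displacement = 2.2188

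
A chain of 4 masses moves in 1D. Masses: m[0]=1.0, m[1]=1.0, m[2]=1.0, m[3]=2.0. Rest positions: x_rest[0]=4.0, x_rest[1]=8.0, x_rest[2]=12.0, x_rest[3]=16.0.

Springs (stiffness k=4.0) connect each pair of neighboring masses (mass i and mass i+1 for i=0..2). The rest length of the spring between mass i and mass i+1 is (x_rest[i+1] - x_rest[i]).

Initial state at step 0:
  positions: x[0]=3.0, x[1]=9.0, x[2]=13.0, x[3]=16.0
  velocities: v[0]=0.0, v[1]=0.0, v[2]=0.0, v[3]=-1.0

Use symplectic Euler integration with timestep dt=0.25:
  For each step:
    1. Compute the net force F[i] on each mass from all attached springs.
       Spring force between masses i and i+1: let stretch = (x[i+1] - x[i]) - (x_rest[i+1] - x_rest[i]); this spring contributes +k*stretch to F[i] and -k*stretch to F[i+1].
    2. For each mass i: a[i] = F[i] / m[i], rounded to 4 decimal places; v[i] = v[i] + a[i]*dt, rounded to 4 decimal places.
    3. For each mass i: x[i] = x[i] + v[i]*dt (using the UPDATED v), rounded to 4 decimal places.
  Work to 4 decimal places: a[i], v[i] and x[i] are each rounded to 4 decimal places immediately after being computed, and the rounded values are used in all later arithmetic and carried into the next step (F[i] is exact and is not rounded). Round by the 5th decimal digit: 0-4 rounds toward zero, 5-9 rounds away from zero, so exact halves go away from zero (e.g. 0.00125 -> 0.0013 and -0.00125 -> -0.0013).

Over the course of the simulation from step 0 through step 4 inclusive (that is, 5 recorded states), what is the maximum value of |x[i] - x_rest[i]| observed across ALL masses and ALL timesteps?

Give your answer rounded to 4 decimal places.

Step 0: x=[3.0000 9.0000 13.0000 16.0000] v=[0.0000 0.0000 0.0000 -1.0000]
Step 1: x=[3.5000 8.5000 12.7500 15.8750] v=[2.0000 -2.0000 -1.0000 -0.5000]
Step 2: x=[4.2500 7.8125 12.2188 15.8594] v=[3.0000 -2.7500 -2.1250 -0.0625]
Step 3: x=[4.8906 7.3360 11.4961 15.8887] v=[2.5625 -1.9062 -2.8907 0.1172]
Step 4: x=[5.1426 7.2881 10.8316 15.8689] v=[1.0079 -0.1915 -2.6582 -0.0791]
Max displacement = 1.1684

Answer: 1.1684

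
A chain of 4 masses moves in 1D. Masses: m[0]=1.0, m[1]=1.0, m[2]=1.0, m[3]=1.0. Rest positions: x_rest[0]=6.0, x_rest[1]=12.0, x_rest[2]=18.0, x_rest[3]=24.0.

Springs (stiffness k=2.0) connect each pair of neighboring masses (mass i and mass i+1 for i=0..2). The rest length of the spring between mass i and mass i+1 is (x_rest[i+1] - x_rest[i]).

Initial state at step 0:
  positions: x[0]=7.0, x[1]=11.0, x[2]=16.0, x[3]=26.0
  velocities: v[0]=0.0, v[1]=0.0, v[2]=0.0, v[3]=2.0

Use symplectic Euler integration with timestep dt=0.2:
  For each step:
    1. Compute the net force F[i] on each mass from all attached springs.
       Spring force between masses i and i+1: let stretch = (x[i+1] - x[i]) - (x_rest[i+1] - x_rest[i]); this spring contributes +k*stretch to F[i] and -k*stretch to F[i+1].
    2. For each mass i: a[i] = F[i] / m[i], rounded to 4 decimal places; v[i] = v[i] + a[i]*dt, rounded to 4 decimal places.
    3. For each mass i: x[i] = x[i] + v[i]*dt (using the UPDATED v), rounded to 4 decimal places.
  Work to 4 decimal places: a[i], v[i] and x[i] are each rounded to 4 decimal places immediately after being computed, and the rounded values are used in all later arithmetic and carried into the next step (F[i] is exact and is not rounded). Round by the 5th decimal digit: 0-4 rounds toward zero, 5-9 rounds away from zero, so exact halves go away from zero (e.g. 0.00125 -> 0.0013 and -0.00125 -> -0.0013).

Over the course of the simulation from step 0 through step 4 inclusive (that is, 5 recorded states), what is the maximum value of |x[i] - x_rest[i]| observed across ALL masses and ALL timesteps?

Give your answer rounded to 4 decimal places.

Step 0: x=[7.0000 11.0000 16.0000 26.0000] v=[0.0000 0.0000 0.0000 2.0000]
Step 1: x=[6.8400 11.0800 16.4000 26.0800] v=[-0.8000 0.4000 2.0000 0.4000]
Step 2: x=[6.5392 11.2464 17.1488 25.8656] v=[-1.5040 0.8320 3.7440 -1.0720]
Step 3: x=[6.1350 11.5084 18.1228 25.4339] v=[-2.0211 1.3101 4.8698 -2.1587]
Step 4: x=[5.6807 11.8697 19.1525 24.8973] v=[-2.2717 1.8065 5.1485 -2.6831]
Max displacement = 2.0800

Answer: 2.0800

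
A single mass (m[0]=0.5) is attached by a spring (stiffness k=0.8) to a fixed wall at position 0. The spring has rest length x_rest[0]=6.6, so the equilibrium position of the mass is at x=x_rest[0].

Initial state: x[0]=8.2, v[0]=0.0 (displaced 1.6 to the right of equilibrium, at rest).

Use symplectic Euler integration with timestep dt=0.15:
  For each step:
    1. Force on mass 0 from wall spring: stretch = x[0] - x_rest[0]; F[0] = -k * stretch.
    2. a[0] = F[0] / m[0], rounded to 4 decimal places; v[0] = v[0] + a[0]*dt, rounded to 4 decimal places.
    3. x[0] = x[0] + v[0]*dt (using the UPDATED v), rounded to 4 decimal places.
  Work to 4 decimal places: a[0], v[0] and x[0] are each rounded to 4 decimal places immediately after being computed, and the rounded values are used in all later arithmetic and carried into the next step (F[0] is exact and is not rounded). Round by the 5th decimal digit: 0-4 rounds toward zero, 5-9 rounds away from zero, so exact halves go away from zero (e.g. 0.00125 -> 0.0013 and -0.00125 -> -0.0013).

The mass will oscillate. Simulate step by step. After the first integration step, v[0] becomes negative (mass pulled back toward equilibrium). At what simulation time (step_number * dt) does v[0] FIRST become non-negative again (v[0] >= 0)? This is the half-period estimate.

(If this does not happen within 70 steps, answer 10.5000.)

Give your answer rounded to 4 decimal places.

Step 0: x=[8.2000] v=[0.0000]
Step 1: x=[8.1424] v=[-0.3840]
Step 2: x=[8.0293] v=[-0.7542]
Step 3: x=[7.8647] v=[-1.0972]
Step 4: x=[7.6546] v=[-1.4007]
Step 5: x=[7.4065] v=[-1.6538]
Step 6: x=[7.1294] v=[-1.8474]
Step 7: x=[6.8332] v=[-1.9745]
Step 8: x=[6.5286] v=[-2.0305]
Step 9: x=[6.2266] v=[-2.0134]
Step 10: x=[5.9380] v=[-1.9238]
Step 11: x=[5.6733] v=[-1.7649]
Step 12: x=[5.4419] v=[-1.5425]
Step 13: x=[5.2522] v=[-1.2646]
Step 14: x=[5.1110] v=[-0.9411]
Step 15: x=[5.0234] v=[-0.5837]
Step 16: x=[4.9926] v=[-0.2053]
Step 17: x=[5.0197] v=[0.1805]
First v>=0 after going negative at step 17, time=2.5500

Answer: 2.5500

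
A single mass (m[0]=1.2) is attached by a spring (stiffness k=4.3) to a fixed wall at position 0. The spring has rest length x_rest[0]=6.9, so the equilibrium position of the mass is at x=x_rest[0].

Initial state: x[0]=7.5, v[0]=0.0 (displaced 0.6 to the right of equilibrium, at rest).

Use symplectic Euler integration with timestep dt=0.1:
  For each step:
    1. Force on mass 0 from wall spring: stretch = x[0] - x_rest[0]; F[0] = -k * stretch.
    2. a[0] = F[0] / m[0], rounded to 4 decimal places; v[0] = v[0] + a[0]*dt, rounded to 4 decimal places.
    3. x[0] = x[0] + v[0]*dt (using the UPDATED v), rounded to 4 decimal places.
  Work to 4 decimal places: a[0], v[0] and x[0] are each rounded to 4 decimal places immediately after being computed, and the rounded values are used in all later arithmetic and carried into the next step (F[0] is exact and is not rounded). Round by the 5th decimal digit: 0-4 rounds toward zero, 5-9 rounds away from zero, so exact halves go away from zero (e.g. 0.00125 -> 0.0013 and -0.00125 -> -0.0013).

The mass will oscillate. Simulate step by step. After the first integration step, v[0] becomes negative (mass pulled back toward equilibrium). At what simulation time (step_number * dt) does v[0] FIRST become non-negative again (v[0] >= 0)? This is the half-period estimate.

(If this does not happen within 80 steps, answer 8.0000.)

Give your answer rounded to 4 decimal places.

Step 0: x=[7.5000] v=[0.0000]
Step 1: x=[7.4785] v=[-0.2150]
Step 2: x=[7.4363] v=[-0.4223]
Step 3: x=[7.3749] v=[-0.6145]
Step 4: x=[7.2964] v=[-0.7847]
Step 5: x=[7.2037] v=[-0.9267]
Step 6: x=[7.1002] v=[-1.0355]
Step 7: x=[6.9895] v=[-1.1072]
Step 8: x=[6.8756] v=[-1.1393]
Step 9: x=[6.7625] v=[-1.1306]
Step 10: x=[6.6544] v=[-1.0813]
Step 11: x=[6.5551] v=[-0.9933]
Step 12: x=[6.4681] v=[-0.8697]
Step 13: x=[6.3966] v=[-0.7149]
Step 14: x=[6.3432] v=[-0.5345]
Step 15: x=[6.3097] v=[-0.3350]
Step 16: x=[6.2974] v=[-0.1235]
Step 17: x=[6.3066] v=[0.0924]
First v>=0 after going negative at step 17, time=1.7000

Answer: 1.7000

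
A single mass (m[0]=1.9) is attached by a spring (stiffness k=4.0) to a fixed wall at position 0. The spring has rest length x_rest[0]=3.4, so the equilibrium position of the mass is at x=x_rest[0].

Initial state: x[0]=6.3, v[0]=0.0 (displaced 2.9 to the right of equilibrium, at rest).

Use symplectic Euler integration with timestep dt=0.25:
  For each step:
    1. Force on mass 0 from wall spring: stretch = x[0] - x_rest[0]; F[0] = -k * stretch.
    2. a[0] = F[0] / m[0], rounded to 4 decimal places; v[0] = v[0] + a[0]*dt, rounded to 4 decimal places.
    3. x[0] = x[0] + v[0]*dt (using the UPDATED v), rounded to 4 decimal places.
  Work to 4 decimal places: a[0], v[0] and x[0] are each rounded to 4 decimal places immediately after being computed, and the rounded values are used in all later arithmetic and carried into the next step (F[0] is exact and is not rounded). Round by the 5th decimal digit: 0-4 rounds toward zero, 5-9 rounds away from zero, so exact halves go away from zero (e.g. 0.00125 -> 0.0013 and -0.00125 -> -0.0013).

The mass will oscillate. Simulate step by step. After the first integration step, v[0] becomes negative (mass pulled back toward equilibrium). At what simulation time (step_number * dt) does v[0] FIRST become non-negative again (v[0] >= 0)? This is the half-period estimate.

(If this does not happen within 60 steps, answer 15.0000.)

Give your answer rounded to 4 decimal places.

Step 0: x=[6.3000] v=[0.0000]
Step 1: x=[5.9184] v=[-1.5263]
Step 2: x=[5.2055] v=[-2.8518]
Step 3: x=[4.2550] v=[-3.8021]
Step 4: x=[3.1920] v=[-4.2521]
Step 5: x=[2.1564] v=[-4.1426]
Step 6: x=[1.2844] v=[-3.4881]
Step 7: x=[0.6908] v=[-2.3746]
Step 8: x=[0.4536] v=[-0.9487]
Step 9: x=[0.6041] v=[0.6020]
First v>=0 after going negative at step 9, time=2.2500

Answer: 2.2500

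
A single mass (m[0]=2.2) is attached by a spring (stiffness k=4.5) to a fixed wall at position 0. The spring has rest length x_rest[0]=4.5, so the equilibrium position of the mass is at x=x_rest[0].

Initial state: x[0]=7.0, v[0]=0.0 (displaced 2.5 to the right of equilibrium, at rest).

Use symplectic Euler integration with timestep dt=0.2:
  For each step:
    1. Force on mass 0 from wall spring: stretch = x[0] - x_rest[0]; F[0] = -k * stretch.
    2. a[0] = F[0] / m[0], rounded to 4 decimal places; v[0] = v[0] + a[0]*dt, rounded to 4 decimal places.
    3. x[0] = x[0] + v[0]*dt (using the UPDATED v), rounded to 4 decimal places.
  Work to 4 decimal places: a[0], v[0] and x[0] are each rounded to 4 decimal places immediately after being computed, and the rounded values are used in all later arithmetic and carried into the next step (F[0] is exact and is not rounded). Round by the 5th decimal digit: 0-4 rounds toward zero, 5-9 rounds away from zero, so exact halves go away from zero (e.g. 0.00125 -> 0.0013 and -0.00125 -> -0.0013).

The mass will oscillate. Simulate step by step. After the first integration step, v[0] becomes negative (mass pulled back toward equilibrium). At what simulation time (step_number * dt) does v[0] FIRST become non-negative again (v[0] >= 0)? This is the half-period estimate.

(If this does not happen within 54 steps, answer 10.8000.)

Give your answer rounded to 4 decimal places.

Step 0: x=[7.0000] v=[0.0000]
Step 1: x=[6.7955] v=[-1.0227]
Step 2: x=[6.4031] v=[-1.9618]
Step 3: x=[5.8550] v=[-2.7403]
Step 4: x=[5.1961] v=[-3.2946]
Step 5: x=[4.4802] v=[-3.5794]
Step 6: x=[3.7659] v=[-3.5713]
Step 7: x=[3.1117] v=[-3.2710]
Step 8: x=[2.5711] v=[-2.7031]
Step 9: x=[2.1883] v=[-1.9140]
Step 10: x=[1.9946] v=[-0.9683]
Step 11: x=[2.0059] v=[0.0566]
First v>=0 after going negative at step 11, time=2.2000

Answer: 2.2000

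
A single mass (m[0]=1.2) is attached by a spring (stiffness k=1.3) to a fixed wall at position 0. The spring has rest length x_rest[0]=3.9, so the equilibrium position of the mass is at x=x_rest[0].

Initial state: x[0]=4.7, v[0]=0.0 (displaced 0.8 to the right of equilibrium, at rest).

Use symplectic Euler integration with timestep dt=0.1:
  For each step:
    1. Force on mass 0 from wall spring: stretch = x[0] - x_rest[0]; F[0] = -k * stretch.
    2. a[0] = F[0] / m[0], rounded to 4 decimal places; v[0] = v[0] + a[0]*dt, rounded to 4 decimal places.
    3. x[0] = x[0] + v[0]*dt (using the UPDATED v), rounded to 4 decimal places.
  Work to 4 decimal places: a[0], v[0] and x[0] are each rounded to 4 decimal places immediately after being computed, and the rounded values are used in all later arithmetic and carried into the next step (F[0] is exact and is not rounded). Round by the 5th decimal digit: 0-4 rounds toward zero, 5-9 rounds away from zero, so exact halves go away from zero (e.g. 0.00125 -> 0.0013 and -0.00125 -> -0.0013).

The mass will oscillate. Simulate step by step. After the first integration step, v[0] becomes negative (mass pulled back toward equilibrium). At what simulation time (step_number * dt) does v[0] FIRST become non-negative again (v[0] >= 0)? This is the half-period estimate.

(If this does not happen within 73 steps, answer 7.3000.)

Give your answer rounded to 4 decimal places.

Step 0: x=[4.7000] v=[0.0000]
Step 1: x=[4.6913] v=[-0.0867]
Step 2: x=[4.6741] v=[-0.1724]
Step 3: x=[4.6485] v=[-0.2563]
Step 4: x=[4.6148] v=[-0.3374]
Step 5: x=[4.5733] v=[-0.4148]
Step 6: x=[4.5245] v=[-0.4877]
Step 7: x=[4.4690] v=[-0.5554]
Step 8: x=[4.4073] v=[-0.6170]
Step 9: x=[4.3401] v=[-0.6720]
Step 10: x=[4.2681] v=[-0.7197]
Step 11: x=[4.1921] v=[-0.7596]
Step 12: x=[4.1130] v=[-0.7912]
Step 13: x=[4.0316] v=[-0.8143]
Step 14: x=[3.9487] v=[-0.8286]
Step 15: x=[3.8653] v=[-0.8339]
Step 16: x=[3.7823] v=[-0.8301]
Step 17: x=[3.7006] v=[-0.8174]
Step 18: x=[3.6210] v=[-0.7958]
Step 19: x=[3.5444] v=[-0.7656]
Step 20: x=[3.4717] v=[-0.7271]
Step 21: x=[3.4036] v=[-0.6807]
Step 22: x=[3.3409] v=[-0.6269]
Step 23: x=[3.2843] v=[-0.5663]
Step 24: x=[3.2343] v=[-0.4996]
Step 25: x=[3.1916] v=[-0.4275]
Step 26: x=[3.1565] v=[-0.3508]
Step 27: x=[3.1295] v=[-0.2703]
Step 28: x=[3.1108] v=[-0.1868]
Step 29: x=[3.1007] v=[-0.1013]
Step 30: x=[3.0992] v=[-0.0147]
Step 31: x=[3.1064] v=[0.0721]
First v>=0 after going negative at step 31, time=3.1000

Answer: 3.1000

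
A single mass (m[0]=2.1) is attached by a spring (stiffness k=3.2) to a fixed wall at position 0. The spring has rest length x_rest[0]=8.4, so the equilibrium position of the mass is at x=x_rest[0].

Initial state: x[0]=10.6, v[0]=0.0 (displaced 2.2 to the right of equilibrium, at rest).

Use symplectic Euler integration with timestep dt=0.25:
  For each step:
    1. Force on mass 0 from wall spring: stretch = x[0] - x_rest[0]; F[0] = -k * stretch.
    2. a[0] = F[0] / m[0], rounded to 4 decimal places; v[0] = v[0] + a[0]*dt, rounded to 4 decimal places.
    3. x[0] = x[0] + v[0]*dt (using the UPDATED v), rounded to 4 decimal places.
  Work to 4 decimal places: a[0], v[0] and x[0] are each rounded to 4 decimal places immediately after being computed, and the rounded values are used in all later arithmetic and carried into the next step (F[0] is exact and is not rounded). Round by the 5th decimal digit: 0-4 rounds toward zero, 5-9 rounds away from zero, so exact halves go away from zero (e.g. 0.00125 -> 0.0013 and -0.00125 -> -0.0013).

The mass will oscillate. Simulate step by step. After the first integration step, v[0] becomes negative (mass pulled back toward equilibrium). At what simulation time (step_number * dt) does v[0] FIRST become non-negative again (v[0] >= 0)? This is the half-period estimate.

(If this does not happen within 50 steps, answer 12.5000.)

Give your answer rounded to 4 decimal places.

Step 0: x=[10.6000] v=[0.0000]
Step 1: x=[10.3905] v=[-0.8381]
Step 2: x=[9.9914] v=[-1.5964]
Step 3: x=[9.4407] v=[-2.2027]
Step 4: x=[8.7909] v=[-2.5992]
Step 5: x=[8.1039] v=[-2.7481]
Step 6: x=[7.4451] v=[-2.6353]
Step 7: x=[6.8772] v=[-2.2715]
Step 8: x=[6.4544] v=[-1.6914]
Step 9: x=[6.2169] v=[-0.9502]
Step 10: x=[6.1873] v=[-0.1186]
Step 11: x=[6.3684] v=[0.7243]
First v>=0 after going negative at step 11, time=2.7500

Answer: 2.7500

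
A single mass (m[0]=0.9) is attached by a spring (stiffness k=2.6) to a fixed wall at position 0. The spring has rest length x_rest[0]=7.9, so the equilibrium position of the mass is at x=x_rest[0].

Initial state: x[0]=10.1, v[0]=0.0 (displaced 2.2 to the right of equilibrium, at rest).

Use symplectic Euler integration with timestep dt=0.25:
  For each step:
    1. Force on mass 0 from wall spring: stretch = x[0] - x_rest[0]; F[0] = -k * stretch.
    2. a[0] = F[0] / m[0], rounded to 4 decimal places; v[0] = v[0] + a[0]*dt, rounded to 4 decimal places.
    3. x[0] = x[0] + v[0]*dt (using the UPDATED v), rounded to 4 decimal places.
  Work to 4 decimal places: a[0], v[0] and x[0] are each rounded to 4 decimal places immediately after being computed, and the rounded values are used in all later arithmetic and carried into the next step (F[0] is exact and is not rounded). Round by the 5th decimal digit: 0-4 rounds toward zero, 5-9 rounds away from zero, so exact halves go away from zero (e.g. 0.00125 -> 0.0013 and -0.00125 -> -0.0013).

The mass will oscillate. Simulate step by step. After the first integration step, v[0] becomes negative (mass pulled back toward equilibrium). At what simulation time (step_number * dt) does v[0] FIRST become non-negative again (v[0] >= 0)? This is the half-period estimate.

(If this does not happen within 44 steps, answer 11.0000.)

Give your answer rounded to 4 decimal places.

Step 0: x=[10.1000] v=[0.0000]
Step 1: x=[9.7028] v=[-1.5889]
Step 2: x=[8.9801] v=[-2.8909]
Step 3: x=[8.0624] v=[-3.6710]
Step 4: x=[7.1153] v=[-3.7883]
Step 5: x=[6.3099] v=[-3.2216]
Step 6: x=[5.7916] v=[-2.0732]
Step 7: x=[5.6540] v=[-0.5505]
Step 8: x=[5.9219] v=[1.0716]
First v>=0 after going negative at step 8, time=2.0000

Answer: 2.0000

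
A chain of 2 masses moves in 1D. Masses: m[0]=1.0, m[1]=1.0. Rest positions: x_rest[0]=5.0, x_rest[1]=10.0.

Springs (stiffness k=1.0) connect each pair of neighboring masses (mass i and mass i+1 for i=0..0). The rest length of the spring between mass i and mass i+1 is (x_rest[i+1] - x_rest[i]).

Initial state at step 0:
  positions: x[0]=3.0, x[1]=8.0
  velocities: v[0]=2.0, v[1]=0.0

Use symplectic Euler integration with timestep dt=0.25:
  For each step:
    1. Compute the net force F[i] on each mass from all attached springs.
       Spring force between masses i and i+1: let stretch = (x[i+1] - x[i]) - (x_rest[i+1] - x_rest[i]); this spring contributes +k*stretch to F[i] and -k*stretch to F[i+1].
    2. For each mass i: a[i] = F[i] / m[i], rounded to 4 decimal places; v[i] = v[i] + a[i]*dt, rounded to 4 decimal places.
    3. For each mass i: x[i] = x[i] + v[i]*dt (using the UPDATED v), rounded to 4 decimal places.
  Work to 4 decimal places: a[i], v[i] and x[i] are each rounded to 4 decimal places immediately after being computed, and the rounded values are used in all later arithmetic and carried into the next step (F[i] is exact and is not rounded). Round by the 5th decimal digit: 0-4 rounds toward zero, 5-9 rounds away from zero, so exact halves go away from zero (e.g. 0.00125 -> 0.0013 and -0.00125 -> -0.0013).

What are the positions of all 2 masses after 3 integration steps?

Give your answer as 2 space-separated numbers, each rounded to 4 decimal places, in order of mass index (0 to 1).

Answer: 4.3790 8.1212

Derivation:
Step 0: x=[3.0000 8.0000] v=[2.0000 0.0000]
Step 1: x=[3.5000 8.0000] v=[2.0000 0.0000]
Step 2: x=[3.9688 8.0313] v=[1.8750 0.1250]
Step 3: x=[4.3790 8.1212] v=[1.6406 0.3594]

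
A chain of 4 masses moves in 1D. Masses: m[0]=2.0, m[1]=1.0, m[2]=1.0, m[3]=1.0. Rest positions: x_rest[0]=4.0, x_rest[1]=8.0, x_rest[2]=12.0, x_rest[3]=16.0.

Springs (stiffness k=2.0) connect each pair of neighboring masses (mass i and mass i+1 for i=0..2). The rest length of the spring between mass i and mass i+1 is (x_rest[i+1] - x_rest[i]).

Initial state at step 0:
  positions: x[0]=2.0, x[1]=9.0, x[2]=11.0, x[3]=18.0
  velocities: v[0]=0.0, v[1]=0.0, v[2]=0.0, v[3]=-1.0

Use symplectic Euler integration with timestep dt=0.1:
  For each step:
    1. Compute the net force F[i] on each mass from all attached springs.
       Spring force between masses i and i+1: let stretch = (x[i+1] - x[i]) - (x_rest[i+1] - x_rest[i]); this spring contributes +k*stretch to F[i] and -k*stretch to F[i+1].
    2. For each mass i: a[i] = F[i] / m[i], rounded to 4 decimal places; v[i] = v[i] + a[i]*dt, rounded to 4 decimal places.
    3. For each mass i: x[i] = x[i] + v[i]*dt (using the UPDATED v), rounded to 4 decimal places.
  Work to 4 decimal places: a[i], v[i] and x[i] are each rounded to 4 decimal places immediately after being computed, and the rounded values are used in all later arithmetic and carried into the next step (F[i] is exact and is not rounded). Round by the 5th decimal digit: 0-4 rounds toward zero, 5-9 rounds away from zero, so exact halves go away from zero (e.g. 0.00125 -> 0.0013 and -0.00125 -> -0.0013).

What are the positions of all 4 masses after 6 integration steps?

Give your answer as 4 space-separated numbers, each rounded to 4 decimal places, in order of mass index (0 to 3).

Answer: 2.5454 7.3247 12.5718 16.4129

Derivation:
Step 0: x=[2.0000 9.0000 11.0000 18.0000] v=[0.0000 0.0000 0.0000 -1.0000]
Step 1: x=[2.0300 8.9000 11.1000 17.8400] v=[0.3000 -1.0000 1.0000 -1.6000]
Step 2: x=[2.0887 8.7066 11.2908 17.6252] v=[0.5870 -1.9340 1.9080 -2.1480]
Step 3: x=[2.1736 8.4325 11.5566 17.3637] v=[0.8488 -2.7407 2.6580 -2.6149]
Step 4: x=[2.2811 8.0957 11.8761 17.0661] v=[1.0747 -3.3677 3.1946 -2.9763]
Step 5: x=[2.4067 7.7183 12.2238 16.7447] v=[1.2562 -3.7745 3.4765 -3.2143]
Step 6: x=[2.5454 7.3247 12.5718 16.4129] v=[1.3874 -3.9357 3.4796 -3.3185]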